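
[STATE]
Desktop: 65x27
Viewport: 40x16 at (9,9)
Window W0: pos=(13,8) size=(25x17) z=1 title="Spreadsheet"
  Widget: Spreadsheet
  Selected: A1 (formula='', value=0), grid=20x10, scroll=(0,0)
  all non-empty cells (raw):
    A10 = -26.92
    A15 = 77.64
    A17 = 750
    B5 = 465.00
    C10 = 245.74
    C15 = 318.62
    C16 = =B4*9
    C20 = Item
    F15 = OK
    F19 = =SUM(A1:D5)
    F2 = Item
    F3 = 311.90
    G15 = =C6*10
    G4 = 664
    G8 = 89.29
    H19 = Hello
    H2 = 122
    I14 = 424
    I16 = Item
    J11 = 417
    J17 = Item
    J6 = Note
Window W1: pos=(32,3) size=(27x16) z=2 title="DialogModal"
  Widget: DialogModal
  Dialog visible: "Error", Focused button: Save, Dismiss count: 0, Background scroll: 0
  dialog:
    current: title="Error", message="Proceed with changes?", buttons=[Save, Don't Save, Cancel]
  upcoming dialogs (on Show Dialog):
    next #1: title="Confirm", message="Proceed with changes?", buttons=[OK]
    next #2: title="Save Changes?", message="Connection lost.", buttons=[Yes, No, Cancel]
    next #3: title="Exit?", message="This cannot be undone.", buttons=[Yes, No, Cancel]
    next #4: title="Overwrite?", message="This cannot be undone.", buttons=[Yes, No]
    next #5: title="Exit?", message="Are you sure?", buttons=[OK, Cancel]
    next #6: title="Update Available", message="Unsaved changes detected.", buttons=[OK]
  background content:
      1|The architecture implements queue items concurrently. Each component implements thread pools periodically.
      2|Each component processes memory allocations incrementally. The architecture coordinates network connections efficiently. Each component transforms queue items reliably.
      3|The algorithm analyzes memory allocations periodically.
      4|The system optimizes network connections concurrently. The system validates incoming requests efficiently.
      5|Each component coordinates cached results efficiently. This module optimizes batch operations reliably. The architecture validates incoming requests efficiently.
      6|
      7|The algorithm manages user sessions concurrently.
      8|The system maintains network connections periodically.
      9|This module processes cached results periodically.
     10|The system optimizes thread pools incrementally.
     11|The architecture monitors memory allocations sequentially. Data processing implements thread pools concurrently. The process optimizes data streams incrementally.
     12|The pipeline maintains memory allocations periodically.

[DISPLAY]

    ┃ Spreadsheet      ┃Th┌─────────────
    ┠──────────────────┃Ea│       Error 
    ┃A1:               ┃  │Proceed with 
    ┃       A       B  ┃Th│[Save]  Don't
    ┃------------------┃Th└─────────────
    ┃  1      [0]      ┃This module proc
    ┃  2        0      ┃The system optim
    ┃  3        0      ┃The architecture
    ┃  4        0      ┃The pipeline mai
    ┃  5        0     4┗━━━━━━━━━━━━━━━━
    ┃  6        0       0   ┃           
    ┃  7        0       0   ┃           
    ┃  8        0       0   ┃           
    ┃  9        0       0   ┃           
    ┃ 10   -26.92       0  2┃           
    ┗━━━━━━━━━━━━━━━━━━━━━━━┛           


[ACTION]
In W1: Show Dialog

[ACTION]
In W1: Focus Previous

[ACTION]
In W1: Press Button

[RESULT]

    ┃ Spreadsheet      ┃The system optim
    ┠──────────────────┃Each component c
    ┃A1:               ┃                
    ┃       A       B  ┃The algorithm ma
    ┃------------------┃The system maint
    ┃  1      [0]      ┃This module proc
    ┃  2        0      ┃The system optim
    ┃  3        0      ┃The architecture
    ┃  4        0      ┃The pipeline mai
    ┃  5        0     4┗━━━━━━━━━━━━━━━━
    ┃  6        0       0   ┃           
    ┃  7        0       0   ┃           
    ┃  8        0       0   ┃           
    ┃  9        0       0   ┃           
    ┃ 10   -26.92       0  2┃           
    ┗━━━━━━━━━━━━━━━━━━━━━━━┛           


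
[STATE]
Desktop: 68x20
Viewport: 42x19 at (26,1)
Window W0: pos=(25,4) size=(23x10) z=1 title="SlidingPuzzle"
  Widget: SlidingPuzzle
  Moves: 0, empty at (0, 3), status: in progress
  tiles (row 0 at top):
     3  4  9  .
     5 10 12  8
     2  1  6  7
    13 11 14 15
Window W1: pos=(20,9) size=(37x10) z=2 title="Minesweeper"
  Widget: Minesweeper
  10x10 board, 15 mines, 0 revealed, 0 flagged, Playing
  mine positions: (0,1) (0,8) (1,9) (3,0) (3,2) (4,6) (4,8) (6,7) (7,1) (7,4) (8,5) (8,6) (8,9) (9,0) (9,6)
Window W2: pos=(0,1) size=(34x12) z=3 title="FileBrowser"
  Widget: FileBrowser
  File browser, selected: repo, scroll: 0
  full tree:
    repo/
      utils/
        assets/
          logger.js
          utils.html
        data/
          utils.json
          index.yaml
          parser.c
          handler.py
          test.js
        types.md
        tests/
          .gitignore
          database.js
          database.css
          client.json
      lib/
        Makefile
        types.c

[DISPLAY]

━━━━━━━┓                                  
       ┃                                  
───────┨                                  
       ┃━━━━━━━━━━━━━┓                    
       ┃Puzzle       ┃                    
       ┃─────────────┨                    
       ┃──┬────┬────┐┃                    
       ┃4 │  9 │    │┃                    
       ┃━━━━━━━━━━━━━━━━━━━━━━┓           
       ┃                      ┃           
       ┃──────────────────────┨           
━━━━━━━┛                      ┃           
■■■■■                         ┃           
■■■■■                         ┃           
■■■■■                         ┃           
■■■■■                         ┃           
■■■■■                         ┃           
━━━━━━━━━━━━━━━━━━━━━━━━━━━━━━┛           
                                          


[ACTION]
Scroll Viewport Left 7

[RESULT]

━━━━━━━━━━━━━━┓                           
              ┃                           
──────────────┨                           
              ┃━━━━━━━━━━━━━┓             
              ┃Puzzle       ┃             
              ┃─────────────┨             
              ┃──┬────┬────┐┃             
              ┃4 │  9 │    │┃             
              ┃━━━━━━━━━━━━━━━━━━━━━━┓    
              ┃                      ┃    
              ┃──────────────────────┨    
━━━━━━━━━━━━━━┛                      ┃    
 ┃■■■■■■■■■■                         ┃    
 ┃■■■■■■■■■■                         ┃    
 ┃■■■■■■■■■■                         ┃    
 ┃■■■■■■■■■■                         ┃    
 ┃■■■■■■■■■■                         ┃    
 ┗━━━━━━━━━━━━━━━━━━━━━━━━━━━━━━━━━━━┛    
                                          


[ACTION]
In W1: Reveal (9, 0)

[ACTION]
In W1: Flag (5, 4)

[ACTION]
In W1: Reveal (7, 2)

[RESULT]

━━━━━━━━━━━━━━┓                           
              ┃                           
──────────────┨                           
              ┃━━━━━━━━━━━━━┓             
              ┃Puzzle       ┃             
              ┃─────────────┨             
              ┃──┬────┬────┐┃             
              ┃4 │  9 │    │┃             
              ┃━━━━━━━━━━━━━━━━━━━━━━┓    
              ┃                      ┃    
              ┃──────────────────────┨    
━━━━━━━━━━━━━━┛                      ┃    
 ┃■■■■■■■■■✹                         ┃    
 ┃■■■■■■■■■■                         ┃    
 ┃✹■✹■■■■■■■                         ┃    
 ┃■■■■■■✹■✹■                         ┃    
 ┃■■■■■■■■■■                         ┃    
 ┗━━━━━━━━━━━━━━━━━━━━━━━━━━━━━━━━━━━┛    
                                          


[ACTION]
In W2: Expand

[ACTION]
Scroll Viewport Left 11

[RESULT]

━━━━━━━━━━━━━━━━━━━━━━━━━┓                
owser                    ┃                
─────────────────────────┨                
epo/                     ┃━━━━━━━━━━━━━┓  
 utils/                  ┃Puzzle       ┃  
 lib/                    ┃─────────────┨  
                         ┃──┬────┬────┐┃  
                         ┃4 │  9 │    │┃  
                         ┃━━━━━━━━━━━━━━━━
                         ┃                
                         ┃────────────────
━━━━━━━━━━━━━━━━━━━━━━━━━┛                
            ┃■■■■■■■■■✹                   
            ┃■■■■■■■■■■                   
            ┃✹■✹■■■■■■■                   
            ┃■■■■■■✹■✹■                   
            ┃■■■■■■■■■■                   
            ┗━━━━━━━━━━━━━━━━━━━━━━━━━━━━━
                                          


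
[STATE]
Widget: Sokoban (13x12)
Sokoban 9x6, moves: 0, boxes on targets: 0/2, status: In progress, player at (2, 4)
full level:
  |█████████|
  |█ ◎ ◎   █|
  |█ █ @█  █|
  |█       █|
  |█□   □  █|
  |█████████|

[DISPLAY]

█████████    
█ ◎ ◎   █    
█ █ @█  █    
█       █    
█□   □  █    
█████████    
Moves: 0  0/2
             
             
             
             
             


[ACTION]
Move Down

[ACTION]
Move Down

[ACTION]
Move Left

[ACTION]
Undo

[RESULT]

█████████    
█ ◎ ◎   █    
█ █  █  █    
█       █    
█□  @□  █    
█████████    
Moves: 2  0/2
             
             
             
             
             


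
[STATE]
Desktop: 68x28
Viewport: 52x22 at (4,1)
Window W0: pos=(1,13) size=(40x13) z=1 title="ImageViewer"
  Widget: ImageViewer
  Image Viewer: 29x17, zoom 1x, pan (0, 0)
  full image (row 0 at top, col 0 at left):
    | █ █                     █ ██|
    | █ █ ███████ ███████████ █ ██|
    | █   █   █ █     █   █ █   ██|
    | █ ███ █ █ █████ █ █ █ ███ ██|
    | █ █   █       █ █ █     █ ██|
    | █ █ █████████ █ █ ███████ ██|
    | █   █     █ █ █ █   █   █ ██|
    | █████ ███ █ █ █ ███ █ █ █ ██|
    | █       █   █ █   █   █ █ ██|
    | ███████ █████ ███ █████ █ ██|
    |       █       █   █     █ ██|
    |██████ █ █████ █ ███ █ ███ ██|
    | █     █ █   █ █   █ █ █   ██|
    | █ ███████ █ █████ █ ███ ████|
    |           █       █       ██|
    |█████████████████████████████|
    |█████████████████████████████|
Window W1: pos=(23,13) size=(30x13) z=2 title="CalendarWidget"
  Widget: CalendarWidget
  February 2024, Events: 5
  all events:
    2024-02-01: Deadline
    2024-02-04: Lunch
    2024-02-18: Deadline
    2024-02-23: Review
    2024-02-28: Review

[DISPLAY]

                                                    
                                                    
                                                    
                                                    
                                                    
                                                    
                                                    
                                                    
                                                    
                                                    
                                                    
                                                    
━━━━━━━━━━━━━━━━━━━┏━━━━━━━━━━━━━━━━━━━━━━━━━━━━┓   
mageViewer         ┃ CalendarWidget             ┃   
───────────────────┠────────────────────────────┨   
 █                 ┃       February 2024        ┃   
 █ ███████ ████████┃Mo Tu We Th Fr Sa Su        ┃   
   █   █ █     █   ┃          1*  2  3  4*      ┃   
 ███ █ █ █████ █ █ ┃ 5  6  7  8  9 10 11        ┃   
 █   █       █ █ █ ┃12 13 14 15 16 17 18*       ┃   
 █ █████████ █ █ ██┃19 20 21 22 23* 24 25       ┃   
   █     █ █ █ █   ┃26 27 28* 29                ┃   


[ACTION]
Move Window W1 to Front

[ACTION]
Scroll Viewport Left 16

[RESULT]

                                                    
                                                    
                                                    
                                                    
                                                    
                                                    
                                                    
                                                    
                                                    
                                                    
                                                    
                                                    
 ┏━━━━━━━━━━━━━━━━━━━━━┏━━━━━━━━━━━━━━━━━━━━━━━━━━━━
 ┃ ImageViewer         ┃ CalendarWidget             
 ┠─────────────────────┠────────────────────────────
 ┃ █ █                 ┃       February 2024        
 ┃ █ █ ███████ ████████┃Mo Tu We Th Fr Sa Su        
 ┃ █   █   █ █     █   ┃          1*  2  3  4*      
 ┃ █ ███ █ █ █████ █ █ ┃ 5  6  7  8  9 10 11        
 ┃ █ █   █       █ █ █ ┃12 13 14 15 16 17 18*       
 ┃ █ █ █████████ █ █ ██┃19 20 21 22 23* 24 25       
 ┃ █   █     █ █ █ █   ┃26 27 28* 29                


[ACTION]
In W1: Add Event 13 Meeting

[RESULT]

                                                    
                                                    
                                                    
                                                    
                                                    
                                                    
                                                    
                                                    
                                                    
                                                    
                                                    
                                                    
 ┏━━━━━━━━━━━━━━━━━━━━━┏━━━━━━━━━━━━━━━━━━━━━━━━━━━━
 ┃ ImageViewer         ┃ CalendarWidget             
 ┠─────────────────────┠────────────────────────────
 ┃ █ █                 ┃       February 2024        
 ┃ █ █ ███████ ████████┃Mo Tu We Th Fr Sa Su        
 ┃ █   █   █ █     █   ┃          1*  2  3  4*      
 ┃ █ ███ █ █ █████ █ █ ┃ 5  6  7  8  9 10 11        
 ┃ █ █   █       █ █ █ ┃12 13* 14 15 16 17 18*      
 ┃ █ █ █████████ █ █ ██┃19 20 21 22 23* 24 25       
 ┃ █   █     █ █ █ █   ┃26 27 28* 29                


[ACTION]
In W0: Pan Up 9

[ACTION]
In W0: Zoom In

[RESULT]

                                                    
                                                    
                                                    
                                                    
                                                    
                                                    
                                                    
                                                    
                                                    
                                                    
                                                    
                                                    
 ┏━━━━━━━━━━━━━━━━━━━━━┏━━━━━━━━━━━━━━━━━━━━━━━━━━━━
 ┃ ImageViewer         ┃ CalendarWidget             
 ┠─────────────────────┠────────────────────────────
 ┃  ██  ██             ┃       February 2024        
 ┃  ██  ██             ┃Mo Tu We Th Fr Sa Su        
 ┃  ██  ██  ███████████┃          1*  2  3  4*      
 ┃  ██  ██  ███████████┃ 5  6  7  8  9 10 11        
 ┃  ██      ██      ██ ┃12 13* 14 15 16 17 18*      
 ┃  ██      ██      ██ ┃19 20 21 22 23* 24 25       
 ┃  ██  ██████  ██  ██ ┃26 27 28* 29                


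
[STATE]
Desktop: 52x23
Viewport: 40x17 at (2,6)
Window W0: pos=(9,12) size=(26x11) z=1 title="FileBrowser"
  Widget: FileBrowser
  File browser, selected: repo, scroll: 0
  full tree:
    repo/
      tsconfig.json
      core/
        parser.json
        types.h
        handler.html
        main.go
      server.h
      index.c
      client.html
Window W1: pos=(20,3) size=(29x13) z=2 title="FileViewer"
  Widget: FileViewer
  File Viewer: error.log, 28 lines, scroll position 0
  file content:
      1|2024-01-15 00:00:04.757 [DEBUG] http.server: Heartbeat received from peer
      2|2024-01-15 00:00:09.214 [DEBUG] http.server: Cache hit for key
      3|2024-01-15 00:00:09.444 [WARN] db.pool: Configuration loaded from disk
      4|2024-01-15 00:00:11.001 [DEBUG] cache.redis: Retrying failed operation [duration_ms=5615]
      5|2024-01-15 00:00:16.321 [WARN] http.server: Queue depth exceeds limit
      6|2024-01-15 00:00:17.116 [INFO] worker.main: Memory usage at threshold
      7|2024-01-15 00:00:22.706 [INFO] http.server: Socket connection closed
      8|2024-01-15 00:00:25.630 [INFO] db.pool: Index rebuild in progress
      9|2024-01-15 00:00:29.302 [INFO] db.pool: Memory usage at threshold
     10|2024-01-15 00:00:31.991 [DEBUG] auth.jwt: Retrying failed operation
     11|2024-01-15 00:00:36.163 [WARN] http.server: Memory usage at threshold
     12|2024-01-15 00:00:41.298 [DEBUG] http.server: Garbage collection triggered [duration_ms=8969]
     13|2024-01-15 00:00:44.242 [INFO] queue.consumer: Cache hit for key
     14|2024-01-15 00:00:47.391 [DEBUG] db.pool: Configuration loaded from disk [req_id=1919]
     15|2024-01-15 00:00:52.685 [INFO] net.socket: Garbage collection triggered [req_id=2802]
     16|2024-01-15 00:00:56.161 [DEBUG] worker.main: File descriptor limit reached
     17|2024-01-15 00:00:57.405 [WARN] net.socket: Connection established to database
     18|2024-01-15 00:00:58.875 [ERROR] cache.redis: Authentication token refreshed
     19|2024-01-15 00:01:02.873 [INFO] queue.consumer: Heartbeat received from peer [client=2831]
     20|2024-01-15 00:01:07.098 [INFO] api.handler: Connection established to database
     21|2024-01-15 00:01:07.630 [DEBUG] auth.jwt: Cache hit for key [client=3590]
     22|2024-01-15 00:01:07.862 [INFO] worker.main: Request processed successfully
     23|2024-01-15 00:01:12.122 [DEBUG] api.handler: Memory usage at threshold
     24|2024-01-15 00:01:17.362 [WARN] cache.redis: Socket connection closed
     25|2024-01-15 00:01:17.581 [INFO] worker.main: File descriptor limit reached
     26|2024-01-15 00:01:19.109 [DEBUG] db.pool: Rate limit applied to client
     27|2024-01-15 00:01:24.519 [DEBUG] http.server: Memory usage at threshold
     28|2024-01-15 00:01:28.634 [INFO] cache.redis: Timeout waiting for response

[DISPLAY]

                  ┃2024-01-15 00:00:04.7
                  ┃2024-01-15 00:00:09.2
                  ┃2024-01-15 00:00:09.4
                  ┃2024-01-15 00:00:11.0
                  ┃2024-01-15 00:00:16.3
                  ┃2024-01-15 00:00:17.1
       ┏━━━━━━━━━━┃2024-01-15 00:00:22.7
       ┃ FileBrows┃2024-01-15 00:00:25.6
       ┠──────────┃2024-01-15 00:00:29.3
       ┃> [-] repo┗━━━━━━━━━━━━━━━━━━━━━
       ┃    tsconfig.json       ┃       
       ┃    [+] core/           ┃       
       ┃    server.h            ┃       
       ┃    index.c             ┃       
       ┃    client.html         ┃       
       ┃                        ┃       
       ┗━━━━━━━━━━━━━━━━━━━━━━━━┛       


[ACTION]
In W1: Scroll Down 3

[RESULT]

                  ┃2024-01-15 00:00:11.0
                  ┃2024-01-15 00:00:16.3
                  ┃2024-01-15 00:00:17.1
                  ┃2024-01-15 00:00:22.7
                  ┃2024-01-15 00:00:25.6
                  ┃2024-01-15 00:00:29.3
       ┏━━━━━━━━━━┃2024-01-15 00:00:31.9
       ┃ FileBrows┃2024-01-15 00:00:36.1
       ┠──────────┃2024-01-15 00:00:41.2
       ┃> [-] repo┗━━━━━━━━━━━━━━━━━━━━━
       ┃    tsconfig.json       ┃       
       ┃    [+] core/           ┃       
       ┃    server.h            ┃       
       ┃    index.c             ┃       
       ┃    client.html         ┃       
       ┃                        ┃       
       ┗━━━━━━━━━━━━━━━━━━━━━━━━┛       


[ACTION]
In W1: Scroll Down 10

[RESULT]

                  ┃2024-01-15 00:00:47.3
                  ┃2024-01-15 00:00:52.6
                  ┃2024-01-15 00:00:56.1
                  ┃2024-01-15 00:00:57.4
                  ┃2024-01-15 00:00:58.8
                  ┃2024-01-15 00:01:02.8
       ┏━━━━━━━━━━┃2024-01-15 00:01:07.0
       ┃ FileBrows┃2024-01-15 00:01:07.6
       ┠──────────┃2024-01-15 00:01:07.8
       ┃> [-] repo┗━━━━━━━━━━━━━━━━━━━━━
       ┃    tsconfig.json       ┃       
       ┃    [+] core/           ┃       
       ┃    server.h            ┃       
       ┃    index.c             ┃       
       ┃    client.html         ┃       
       ┃                        ┃       
       ┗━━━━━━━━━━━━━━━━━━━━━━━━┛       


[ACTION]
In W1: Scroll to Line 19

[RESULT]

                  ┃2024-01-15 00:01:02.8
                  ┃2024-01-15 00:01:07.0
                  ┃2024-01-15 00:01:07.6
                  ┃2024-01-15 00:01:07.8
                  ┃2024-01-15 00:01:12.1
                  ┃2024-01-15 00:01:17.3
       ┏━━━━━━━━━━┃2024-01-15 00:01:17.5
       ┃ FileBrows┃2024-01-15 00:01:19.1
       ┠──────────┃2024-01-15 00:01:24.5
       ┃> [-] repo┗━━━━━━━━━━━━━━━━━━━━━
       ┃    tsconfig.json       ┃       
       ┃    [+] core/           ┃       
       ┃    server.h            ┃       
       ┃    index.c             ┃       
       ┃    client.html         ┃       
       ┃                        ┃       
       ┗━━━━━━━━━━━━━━━━━━━━━━━━┛       


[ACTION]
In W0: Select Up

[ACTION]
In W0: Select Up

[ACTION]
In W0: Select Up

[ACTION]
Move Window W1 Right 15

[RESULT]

                     ┃2024-01-15 00:01:0
                     ┃2024-01-15 00:01:0
                     ┃2024-01-15 00:01:0
                     ┃2024-01-15 00:01:0
                     ┃2024-01-15 00:01:1
                     ┃2024-01-15 00:01:1
       ┏━━━━━━━━━━━━━┃2024-01-15 00:01:1
       ┃ FileBrowser ┃2024-01-15 00:01:1
       ┠─────────────┃2024-01-15 00:01:2
       ┃> [-] repo/  ┗━━━━━━━━━━━━━━━━━━
       ┃    tsconfig.json       ┃       
       ┃    [+] core/           ┃       
       ┃    server.h            ┃       
       ┃    index.c             ┃       
       ┃    client.html         ┃       
       ┃                        ┃       
       ┗━━━━━━━━━━━━━━━━━━━━━━━━┛       


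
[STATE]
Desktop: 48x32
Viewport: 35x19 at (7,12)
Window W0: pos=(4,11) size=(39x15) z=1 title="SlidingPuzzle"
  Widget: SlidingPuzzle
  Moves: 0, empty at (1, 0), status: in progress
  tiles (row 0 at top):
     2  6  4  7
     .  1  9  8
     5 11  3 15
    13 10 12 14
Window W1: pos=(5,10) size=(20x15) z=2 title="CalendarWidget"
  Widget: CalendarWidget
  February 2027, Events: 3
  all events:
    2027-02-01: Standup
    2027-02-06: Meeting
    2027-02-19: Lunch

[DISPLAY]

─────────────────┨                 
 February 2027   ┃─────────────────
o Tu We Th Fr Sa ┃┐                
1*  2  3  4  5  6┃│                
8  9 10 11 12 13 ┃┤                
5 16 17 18 19* 20┃│                
2 23 24 25 26 27 ┃┤                
                 ┃│                
                 ┃┤                
                 ┃│                
                 ┃┘                
                 ┃                 
━━━━━━━━━━━━━━━━━┛                 
━━━━━━━━━━━━━━━━━━━━━━━━━━━━━━━━━━━
                                   
                                   
                                   
                                   
                                   


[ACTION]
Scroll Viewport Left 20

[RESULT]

    ┃┠──────────────────┨          
    ┠┃  February 2027   ┃──────────
    ┃┃Mo Tu We Th Fr Sa ┃┐         
    ┃┃ 1*  2  3  4  5  6┃│         
    ┃┃ 8  9 10 11 12 13 ┃┤         
    ┃┃15 16 17 18 19* 20┃│         
    ┃┃22 23 24 25 26 27 ┃┤         
    ┃┃                  ┃│         
    ┃┃                  ┃┤         
    ┃┃                  ┃│         
    ┃┃                  ┃┘         
    ┃┃                  ┃          
    ┃┗━━━━━━━━━━━━━━━━━━┛          
    ┗━━━━━━━━━━━━━━━━━━━━━━━━━━━━━━
                                   
                                   
                                   
                                   
                                   


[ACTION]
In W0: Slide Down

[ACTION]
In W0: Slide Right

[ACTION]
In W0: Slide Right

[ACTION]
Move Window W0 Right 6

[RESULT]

     ┠──────────────────┨          
     ┃  February 2027   ┃──────────
     ┃Mo Tu We Th Fr Sa ┃┬────┐    
     ┃ 1*  2  3  4  5  6┃│  7 │    
     ┃ 8  9 10 11 12 13 ┃┼────┤    
     ┃15 16 17 18 19* 20┃│  8 │    
     ┃22 23 24 25 26 27 ┃┼────┤    
     ┃                  ┃│ 15 │    
     ┃                  ┃┼────┤    
     ┃                  ┃│ 14 │    
     ┃                  ┃┴────┘    
     ┃                  ┃          
     ┗━━━━━━━━━━━━━━━━━━┛          
         ┗━━━━━━━━━━━━━━━━━━━━━━━━━
                                   
                                   
                                   
                                   
                                   


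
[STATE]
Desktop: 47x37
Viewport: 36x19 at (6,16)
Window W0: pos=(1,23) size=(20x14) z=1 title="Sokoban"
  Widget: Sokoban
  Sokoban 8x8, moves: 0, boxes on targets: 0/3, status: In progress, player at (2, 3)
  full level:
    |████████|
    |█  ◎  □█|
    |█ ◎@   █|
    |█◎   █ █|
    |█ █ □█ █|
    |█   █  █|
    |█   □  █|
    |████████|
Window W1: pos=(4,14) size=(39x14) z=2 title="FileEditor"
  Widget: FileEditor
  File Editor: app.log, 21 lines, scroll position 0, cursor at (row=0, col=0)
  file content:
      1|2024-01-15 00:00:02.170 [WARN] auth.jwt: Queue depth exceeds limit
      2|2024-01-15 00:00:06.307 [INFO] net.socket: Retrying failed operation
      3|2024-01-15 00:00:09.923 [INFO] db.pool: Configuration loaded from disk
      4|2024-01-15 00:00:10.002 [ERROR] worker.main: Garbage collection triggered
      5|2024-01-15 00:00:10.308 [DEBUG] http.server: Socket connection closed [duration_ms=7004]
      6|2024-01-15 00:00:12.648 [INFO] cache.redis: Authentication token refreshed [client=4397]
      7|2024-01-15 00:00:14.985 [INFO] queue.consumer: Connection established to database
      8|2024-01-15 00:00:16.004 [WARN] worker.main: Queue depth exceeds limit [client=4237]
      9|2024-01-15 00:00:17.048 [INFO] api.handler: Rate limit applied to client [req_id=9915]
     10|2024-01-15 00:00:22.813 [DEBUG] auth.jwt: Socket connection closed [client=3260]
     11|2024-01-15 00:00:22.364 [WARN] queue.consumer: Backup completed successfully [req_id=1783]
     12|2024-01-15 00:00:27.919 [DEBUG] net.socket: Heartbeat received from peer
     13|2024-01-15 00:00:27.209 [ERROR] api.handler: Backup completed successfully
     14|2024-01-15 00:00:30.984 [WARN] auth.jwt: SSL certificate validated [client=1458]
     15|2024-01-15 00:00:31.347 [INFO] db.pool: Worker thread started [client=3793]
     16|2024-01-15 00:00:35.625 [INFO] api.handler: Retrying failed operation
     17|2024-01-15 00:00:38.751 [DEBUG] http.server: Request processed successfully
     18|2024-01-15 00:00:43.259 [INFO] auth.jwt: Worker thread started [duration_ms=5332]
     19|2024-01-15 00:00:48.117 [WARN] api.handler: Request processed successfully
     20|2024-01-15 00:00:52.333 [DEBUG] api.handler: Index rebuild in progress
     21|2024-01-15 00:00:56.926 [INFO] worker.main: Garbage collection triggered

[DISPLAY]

────────────────────────────────────
024-01-15 00:00:02.170 [WARN] auth.▲
024-01-15 00:00:06.307 [INFO] net.s█
024-01-15 00:00:09.923 [INFO] db.po░
024-01-15 00:00:10.002 [ERROR] work░
024-01-15 00:00:10.308 [DEBUG] http░
024-01-15 00:00:12.648 [INFO] cache░
024-01-15 00:00:14.985 [INFO] queue░
024-01-15 00:00:16.004 [WARN] worke░
024-01-15 00:00:17.048 [INFO] api.h░
024-01-15 00:00:22.813 [DEBUG] auth▼
━━━━━━━━━━━━━━━━━━━━━━━━━━━━━━━━━━━━
   █          ┃                     
 █ █          ┃                     
□█ █          ┃                     
█  █          ┃                     
□  █          ┃                     
████          ┃                     
s: 0  0/3     ┃                     


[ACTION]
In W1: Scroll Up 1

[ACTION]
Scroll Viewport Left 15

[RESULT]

    ┠───────────────────────────────
    ┃█024-01-15 00:00:02.170 [WARN] 
    ┃2024-01-15 00:00:06.307 [INFO] 
    ┃2024-01-15 00:00:09.923 [INFO] 
    ┃2024-01-15 00:00:10.002 [ERROR]
    ┃2024-01-15 00:00:10.308 [DEBUG]
    ┃2024-01-15 00:00:12.648 [INFO] 
 ┏━━┃2024-01-15 00:00:14.985 [INFO] 
 ┃ S┃2024-01-15 00:00:16.004 [WARN] 
 ┠──┃2024-01-15 00:00:17.048 [INFO] 
 ┃██┃2024-01-15 00:00:22.813 [DEBUG]
 ┃█ ┗━━━━━━━━━━━━━━━━━━━━━━━━━━━━━━━
 ┃█ ◎@   █          ┃               
 ┃█◎   █ █          ┃               
 ┃█ █ □█ █          ┃               
 ┃█   █  █          ┃               
 ┃█   □  █          ┃               
 ┃████████          ┃               
 ┃Moves: 0  0/3     ┃               


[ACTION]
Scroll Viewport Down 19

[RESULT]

    ┃2024-01-15 00:00:06.307 [INFO] 
    ┃2024-01-15 00:00:09.923 [INFO] 
    ┃2024-01-15 00:00:10.002 [ERROR]
    ┃2024-01-15 00:00:10.308 [DEBUG]
    ┃2024-01-15 00:00:12.648 [INFO] 
 ┏━━┃2024-01-15 00:00:14.985 [INFO] 
 ┃ S┃2024-01-15 00:00:16.004 [WARN] 
 ┠──┃2024-01-15 00:00:17.048 [INFO] 
 ┃██┃2024-01-15 00:00:22.813 [DEBUG]
 ┃█ ┗━━━━━━━━━━━━━━━━━━━━━━━━━━━━━━━
 ┃█ ◎@   █          ┃               
 ┃█◎   █ █          ┃               
 ┃█ █ □█ █          ┃               
 ┃█   █  █          ┃               
 ┃█   □  █          ┃               
 ┃████████          ┃               
 ┃Moves: 0  0/3     ┃               
 ┃                  ┃               
 ┗━━━━━━━━━━━━━━━━━━┛               


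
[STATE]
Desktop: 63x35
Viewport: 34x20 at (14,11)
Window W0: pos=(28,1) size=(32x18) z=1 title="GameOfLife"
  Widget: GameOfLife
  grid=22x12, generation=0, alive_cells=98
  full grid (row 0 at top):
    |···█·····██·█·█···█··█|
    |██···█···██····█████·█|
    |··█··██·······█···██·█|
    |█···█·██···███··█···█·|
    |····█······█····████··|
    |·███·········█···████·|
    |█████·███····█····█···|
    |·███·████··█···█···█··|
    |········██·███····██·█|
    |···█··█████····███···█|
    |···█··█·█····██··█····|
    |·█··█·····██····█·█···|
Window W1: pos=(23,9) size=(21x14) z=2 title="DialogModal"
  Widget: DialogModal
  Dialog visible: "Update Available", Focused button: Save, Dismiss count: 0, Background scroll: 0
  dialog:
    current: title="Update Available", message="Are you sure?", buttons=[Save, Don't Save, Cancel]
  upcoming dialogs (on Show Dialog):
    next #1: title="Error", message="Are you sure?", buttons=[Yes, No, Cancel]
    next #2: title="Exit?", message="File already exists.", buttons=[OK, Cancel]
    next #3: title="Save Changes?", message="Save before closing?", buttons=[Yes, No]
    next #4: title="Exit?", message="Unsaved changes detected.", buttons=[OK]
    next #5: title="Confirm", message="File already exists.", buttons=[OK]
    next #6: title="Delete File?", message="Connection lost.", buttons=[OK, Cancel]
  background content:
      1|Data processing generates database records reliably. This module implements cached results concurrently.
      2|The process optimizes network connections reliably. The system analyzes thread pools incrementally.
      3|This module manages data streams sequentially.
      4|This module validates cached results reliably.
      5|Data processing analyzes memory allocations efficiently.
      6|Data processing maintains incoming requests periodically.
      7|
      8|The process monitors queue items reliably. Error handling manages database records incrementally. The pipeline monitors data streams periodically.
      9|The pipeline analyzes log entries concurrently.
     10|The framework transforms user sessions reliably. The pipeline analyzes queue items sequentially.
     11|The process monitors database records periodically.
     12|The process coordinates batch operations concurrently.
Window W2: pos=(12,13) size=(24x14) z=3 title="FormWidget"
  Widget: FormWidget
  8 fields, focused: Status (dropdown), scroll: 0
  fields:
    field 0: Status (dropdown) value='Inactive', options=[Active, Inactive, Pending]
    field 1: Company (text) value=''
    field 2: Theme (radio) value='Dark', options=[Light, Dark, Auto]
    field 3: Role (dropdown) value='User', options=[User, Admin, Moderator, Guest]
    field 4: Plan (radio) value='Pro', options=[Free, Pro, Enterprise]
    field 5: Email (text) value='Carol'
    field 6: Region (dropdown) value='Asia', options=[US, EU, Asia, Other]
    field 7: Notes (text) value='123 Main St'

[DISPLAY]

         ┠───────────────────┨···█
         ┃Data processing gen┃█···
━━━━━━━━━━━━━━━━━━━━━┓optimiz┃···█
FormWidget           ┃────┐es┃███·
─────────────────────┨aila│at┃··█·
 Status:     [Inact▼]┃ure?│na┃·█·█
 Company:    [      ]┃on't│ai┃    
 Theme:      ( ) Ligh┃────┘  ┃━━━━
 Role:       [User ▼]┃monitor┃    
 Plan:       ( ) Free┃ analyz┃    
 Email:      [Carol ]┃k trans┃    
 Region:     [Asia ▼]┃━━━━━━━┛    
 Notes:      [123 Ma]┃            
                     ┃            
                     ┃            
━━━━━━━━━━━━━━━━━━━━━┛            
                                  
                                  
                                  
                                  


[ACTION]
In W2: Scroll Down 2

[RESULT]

         ┠───────────────────┨···█
         ┃Data processing gen┃█···
━━━━━━━━━━━━━━━━━━━━━┓optimiz┃···█
FormWidget           ┃────┐es┃███·
─────────────────────┨aila│at┃··█·
 Theme:      ( ) Ligh┃ure?│na┃·█·█
 Role:       [User ▼]┃on't│ai┃    
 Plan:       ( ) Free┃────┘  ┃━━━━
 Email:      [Carol ]┃monitor┃    
 Region:     [Asia ▼]┃ analyz┃    
 Notes:      [123 Ma]┃k trans┃    
                     ┃━━━━━━━┛    
                     ┃            
                     ┃            
                     ┃            
━━━━━━━━━━━━━━━━━━━━━┛            
                                  
                                  
                                  
                                  


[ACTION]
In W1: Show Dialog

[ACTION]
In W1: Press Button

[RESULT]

         ┠───────────────────┨···█
         ┃Data processing gen┃█···
━━━━━━━━━━━━━━━━━━━━━┓optimiz┃···█
FormWidget           ┃manages┃███·
─────────────────────┨validat┃··█·
 Theme:      ( ) Ligh┃ing ana┃·█·█
 Role:       [User ▼]┃ing mai┃    
 Plan:       ( ) Free┃       ┃━━━━
 Email:      [Carol ]┃monitor┃    
 Region:     [Asia ▼]┃ analyz┃    
 Notes:      [123 Ma]┃k trans┃    
                     ┃━━━━━━━┛    
                     ┃            
                     ┃            
                     ┃            
━━━━━━━━━━━━━━━━━━━━━┛            
                                  
                                  
                                  
                                  


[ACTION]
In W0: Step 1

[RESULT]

         ┠───────────────────┨··█·
         ┃Data processing gen┃····
━━━━━━━━━━━━━━━━━━━━━┓optimiz┃█·██
FormWidget           ┃manages┃███·
─────────────────────┨validat┃···█
 Theme:      ( ) Ligh┃ing ana┃··█·
 Role:       [User ▼]┃ing mai┃    
 Plan:       ( ) Free┃       ┃━━━━
 Email:      [Carol ]┃monitor┃    
 Region:     [Asia ▼]┃ analyz┃    
 Notes:      [123 Ma]┃k trans┃    
                     ┃━━━━━━━┛    
                     ┃            
                     ┃            
                     ┃            
━━━━━━━━━━━━━━━━━━━━━┛            
                                  
                                  
                                  
                                  


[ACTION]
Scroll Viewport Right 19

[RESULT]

──────────────┨··█··█·        ┃   
processing gen┃····██·        ┃   
━━━━━━┓optimiz┃█·███··        ┃   
      ┃manages┃███··█·        ┃   
──────┨validat┃···█···        ┃   
) Ligh┃ing ana┃··█····        ┃   
ser ▼]┃ing mai┃               ┃   
) Free┃       ┃━━━━━━━━━━━━━━━┛   
arol ]┃monitor┃                   
sia ▼]┃ analyz┃                   
23 Ma]┃k trans┃                   
      ┃━━━━━━━┛                   
      ┃                           
      ┃                           
      ┃                           
━━━━━━┛                           
                                  
                                  
                                  
                                  
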